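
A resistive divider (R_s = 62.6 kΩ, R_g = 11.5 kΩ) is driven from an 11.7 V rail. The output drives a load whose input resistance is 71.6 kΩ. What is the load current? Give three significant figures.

I_L ≈ 0.0223 mA

R_g‖R_L = 9.909 kΩ; V_out = 11.7 × 9.909/72.51 = 1.599 V.
I_L = V_out / R_L = 1.599 / 71.6 kΩ = 0.0223 mA.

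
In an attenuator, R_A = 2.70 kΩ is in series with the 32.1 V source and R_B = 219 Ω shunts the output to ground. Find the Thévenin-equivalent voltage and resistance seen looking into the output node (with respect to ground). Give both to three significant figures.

V_th = 2.41 V, R_th = 203 Ω

V_th is the open-circuit tap voltage: 32.1 × 219/(2700 + 219) = 2.41 V.
With the supply zeroed, R_A and R_B appear in parallel from the tap: R_th = R_A‖R_B = (2700 × 219)/2919 = 203 Ω.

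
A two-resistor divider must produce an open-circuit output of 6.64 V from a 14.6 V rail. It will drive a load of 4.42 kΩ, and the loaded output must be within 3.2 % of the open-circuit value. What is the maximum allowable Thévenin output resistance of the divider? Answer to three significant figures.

Loading drop = R_th/(R_th + R_L) ≤ 0.0320, so R_th ≤ R_L · ε/(1−ε) = 4.42 kΩ × 0.0320/0.9680 = 146 Ω.
(Any R1, R2 with R2/(R1+R2) = 0.455 and R1‖R2 ≤ 146 Ω will meet the spec.)

R_th ≤ 146 Ω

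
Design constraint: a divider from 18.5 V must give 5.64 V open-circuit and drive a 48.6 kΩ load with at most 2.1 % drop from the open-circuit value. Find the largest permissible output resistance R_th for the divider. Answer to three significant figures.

Loading drop = R_th/(R_th + R_L) ≤ 0.0210, so R_th ≤ R_L · ε/(1−ε) = 48.6 kΩ × 0.0210/0.9790 = 1.04 kΩ.
(Any R1, R2 with R2/(R1+R2) = 0.305 and R1‖R2 ≤ 1.04 kΩ will meet the spec.)

R_th ≤ 1.04 kΩ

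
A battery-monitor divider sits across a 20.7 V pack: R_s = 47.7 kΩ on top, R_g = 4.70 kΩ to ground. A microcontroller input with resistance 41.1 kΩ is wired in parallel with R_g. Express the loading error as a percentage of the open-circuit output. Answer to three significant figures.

9.43 %

The divider's output (Thévenin) resistance is R_s‖R_g = 4.278 kΩ.
Fractional drop under load = R_th/(R_th + R_L) = 4.278 / (4.278 + 41.1) = 0.09428.
So the output falls by 9.43 %.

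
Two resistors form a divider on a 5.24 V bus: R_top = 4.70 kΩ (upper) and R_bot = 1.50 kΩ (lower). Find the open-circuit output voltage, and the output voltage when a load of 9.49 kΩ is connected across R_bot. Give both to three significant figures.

Open-circuit: V = 5.24 × 1.50/(4.70 + 1.50) = 1.27 V.
With the load, R_bot becomes R_bot‖R_L = 1.295 kΩ, so V = 5.24 × 1.295/5.995 = 1.13 V.

Unloaded: 1.27 V; loaded: 1.13 V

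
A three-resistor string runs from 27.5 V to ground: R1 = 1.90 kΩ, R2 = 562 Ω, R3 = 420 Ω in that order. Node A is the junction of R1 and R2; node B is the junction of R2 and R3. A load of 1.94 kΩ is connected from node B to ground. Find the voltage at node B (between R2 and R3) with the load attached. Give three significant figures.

V ≈ 3.38 V

At node B, R3 is in parallel with the load: R3‖R_L = 345.3 Ω.
Below node A the resistance is R2 + (R3‖R_L) = 907.3 Ω, so V_A = 27.5 × 907.3/2807 = 8.888 V.
Then V_B = V_A × (R3‖R_L)/(R2 + R3‖R_L) = 8.888 × 345.3/907.3 = 3.38 V.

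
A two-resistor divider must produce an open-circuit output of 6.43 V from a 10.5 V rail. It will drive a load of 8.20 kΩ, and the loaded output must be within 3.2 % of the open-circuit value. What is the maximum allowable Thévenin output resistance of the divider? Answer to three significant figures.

R_th ≤ 271 Ω

Loading drop = R_th/(R_th + R_L) ≤ 0.0320, so R_th ≤ R_L · ε/(1−ε) = 8.20 kΩ × 0.0320/0.9680 = 271 Ω.
(Any R1, R2 with R2/(R1+R2) = 0.612 and R1‖R2 ≤ 271 Ω will meet the spec.)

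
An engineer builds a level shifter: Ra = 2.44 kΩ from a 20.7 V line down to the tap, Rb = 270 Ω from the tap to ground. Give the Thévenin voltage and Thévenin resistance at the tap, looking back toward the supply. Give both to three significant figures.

V_th = 2.06 V, R_th = 243 Ω

V_th is the open-circuit tap voltage: 20.7 × 270/(2440 + 270) = 2.06 V.
With the supply zeroed, Ra and Rb appear in parallel from the tap: R_th = Ra‖Rb = (2440 × 270)/2710 = 243 Ω.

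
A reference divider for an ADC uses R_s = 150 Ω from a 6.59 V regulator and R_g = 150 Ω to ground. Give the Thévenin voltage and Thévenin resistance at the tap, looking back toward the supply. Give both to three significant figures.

V_th is the open-circuit tap voltage: 6.59 × 150/(150 + 150) = 3.29 V.
With the supply zeroed, R_s and R_g appear in parallel from the tap: R_th = R_s‖R_g = (150 × 150)/300.0 = 75.0 Ω.

V_th = 3.29 V, R_th = 75.0 Ω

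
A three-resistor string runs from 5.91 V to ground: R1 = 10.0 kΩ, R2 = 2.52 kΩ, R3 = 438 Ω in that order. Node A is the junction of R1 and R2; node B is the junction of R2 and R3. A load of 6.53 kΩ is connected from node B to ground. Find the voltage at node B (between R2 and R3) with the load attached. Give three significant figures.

At node B, R3 is in parallel with the load: R3‖R_L = 410.5 Ω.
Below node A the resistance is R2 + (R3‖R_L) = 2930 Ω, so V_A = 5.91 × 2930/12930 = 1.339 V.
Then V_B = V_A × (R3‖R_L)/(R2 + R3‖R_L) = 1.339 × 410.5/2930 = 0.188 V.

V ≈ 0.188 V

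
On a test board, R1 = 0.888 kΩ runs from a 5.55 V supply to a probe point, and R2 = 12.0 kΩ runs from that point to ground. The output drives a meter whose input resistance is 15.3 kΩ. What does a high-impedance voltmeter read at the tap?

The load sits in parallel with R2: R2‖R_L = (12000 × 15300) / (12000 + 15300) = 6725 Ω.
V_out = 5.55 × 6725 / (888 + 6725) = 5.55 × 6725/7613 = 4.90 V.

V_out ≈ 4.90 V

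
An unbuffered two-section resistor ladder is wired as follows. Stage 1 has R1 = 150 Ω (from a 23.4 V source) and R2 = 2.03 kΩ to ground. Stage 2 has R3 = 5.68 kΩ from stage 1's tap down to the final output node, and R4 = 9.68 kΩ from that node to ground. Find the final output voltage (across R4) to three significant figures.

V_out ≈ 13.6 V

Stage 2 presents R3+R4 = 15360 Ω as a load on stage 1's tap.
Stage 1's lower leg becomes R2‖(R3+R4) = 1793 Ω, so V_mid = 23.4 × 1793/1943 = 21.59 V.
Stage 2 is itself unloaded: V_out = V_mid × R4/(R3+R4) = 21.59 × 9680/15360 = 13.6 V.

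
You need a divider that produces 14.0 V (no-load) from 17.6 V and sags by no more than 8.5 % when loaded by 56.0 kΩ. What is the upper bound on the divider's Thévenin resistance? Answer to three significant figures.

R_th ≤ 5.20 kΩ

Loading drop = R_th/(R_th + R_L) ≤ 0.0850, so R_th ≤ R_L · ε/(1−ε) = 56.0 kΩ × 0.0850/0.9150 = 5.20 kΩ.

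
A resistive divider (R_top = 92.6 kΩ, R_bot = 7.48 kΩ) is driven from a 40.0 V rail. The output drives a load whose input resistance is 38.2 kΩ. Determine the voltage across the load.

The load sits in parallel with R_bot: R_bot‖R_L = (7.48 × 38.2) / (7.48 + 38.2) = 6.255 kΩ.
V_out = 40.0 × 6.255 / (92.6 + 6.255) = 40.0 × 6.255/98.86 = 2.53 V.

V_out ≈ 2.53 V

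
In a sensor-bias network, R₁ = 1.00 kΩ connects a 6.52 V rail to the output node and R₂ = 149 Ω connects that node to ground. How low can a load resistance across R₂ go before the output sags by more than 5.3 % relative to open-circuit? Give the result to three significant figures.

R_L(min) ≈ 2.32 kΩ

Output resistance R_th = R₁‖R₂ = (1000 × 149)/1149 = 129.7 Ω.
The fractional drop is R_th/(R_th + R_L); requiring this ≤ 0.0530 gives R_L ≥ R_th(1/0.0530 − 1) = 129.7 × 17.87 = 2.32 kΩ.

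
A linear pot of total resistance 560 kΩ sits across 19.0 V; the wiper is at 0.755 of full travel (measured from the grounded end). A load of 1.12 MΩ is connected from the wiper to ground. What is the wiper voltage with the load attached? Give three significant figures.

The wiper splits the pot into (1−α)R = 137.2 kΩ above and αR = 422.8 kΩ below.
Lower section ‖ load = 306.9 kΩ.
V_wiper = 19.0 × 306.9/(137.2 + 306.9) = 13.1 V.

V ≈ 13.1 V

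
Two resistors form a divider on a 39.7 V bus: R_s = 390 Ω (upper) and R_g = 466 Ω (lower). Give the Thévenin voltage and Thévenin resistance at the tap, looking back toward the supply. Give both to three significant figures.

V_th = 21.6 V, R_th = 212 Ω

V_th is the open-circuit tap voltage: 39.7 × 466/(390 + 466) = 21.6 V.
With the supply zeroed, R_s and R_g appear in parallel from the tap: R_th = R_s‖R_g = (390 × 466)/856.0 = 212 Ω.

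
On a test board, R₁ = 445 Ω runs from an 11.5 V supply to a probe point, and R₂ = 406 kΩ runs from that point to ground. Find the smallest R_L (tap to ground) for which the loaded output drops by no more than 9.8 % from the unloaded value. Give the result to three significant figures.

Output resistance R_th = R₁‖R₂ = (445 × 406000)/406400 = 444.5 Ω.
The fractional drop is R_th/(R_th + R_L); requiring this ≤ 0.0980 gives R_L ≥ R_th(1/0.0980 − 1) = 444.5 × 9.204 = 4.09 kΩ.

R_L(min) ≈ 4.09 kΩ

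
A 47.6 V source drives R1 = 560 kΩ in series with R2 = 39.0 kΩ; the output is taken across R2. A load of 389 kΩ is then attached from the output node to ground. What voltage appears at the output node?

V_out ≈ 2.83 V

The load sits in parallel with R2: R2‖R_L = (39.0 × 389) / (39.0 + 389) = 35.45 kΩ.
V_out = 47.6 × 35.45 / (560 + 35.45) = 47.6 × 35.45/595.4 = 2.83 V.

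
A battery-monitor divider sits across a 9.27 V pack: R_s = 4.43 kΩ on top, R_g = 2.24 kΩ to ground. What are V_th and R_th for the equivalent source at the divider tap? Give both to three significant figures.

V_th is the open-circuit tap voltage: 9.27 × 2.24/(4.43 + 2.24) = 3.11 V.
With the supply zeroed, R_s and R_g appear in parallel from the tap: R_th = R_s‖R_g = (4.43 × 2.24)/6.670 = 1.49 kΩ.

V_th = 3.11 V, R_th = 1.49 kΩ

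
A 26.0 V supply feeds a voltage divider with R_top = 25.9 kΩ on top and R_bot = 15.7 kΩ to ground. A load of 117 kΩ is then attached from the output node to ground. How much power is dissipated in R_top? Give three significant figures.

P ≈ 11.1 mW

Total resistance from the source is R_top + (R_bot‖R_L) = 39.74 kΩ, so I = 26.0/39.74 kΩ = 0.6542 mA.
P = I²·R_top = (0.6542 mA)² × 25.9 kΩ = 11.1 mW.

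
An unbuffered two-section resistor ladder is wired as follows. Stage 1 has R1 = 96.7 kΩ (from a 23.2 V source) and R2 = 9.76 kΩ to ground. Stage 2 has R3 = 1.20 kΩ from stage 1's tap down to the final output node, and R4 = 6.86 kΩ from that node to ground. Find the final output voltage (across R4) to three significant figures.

Stage 2 presents R3+R4 = 8.060 kΩ as a load on stage 1's tap.
Stage 1's lower leg becomes R2‖(R3+R4) = 4.414 kΩ, so V_mid = 23.2 × 4.414/101.1 = 1.013 V.
Stage 2 is itself unloaded: V_out = V_mid × R4/(R3+R4) = 1.013 × 6.86/8.060 = 0.862 V.

V_out ≈ 0.862 V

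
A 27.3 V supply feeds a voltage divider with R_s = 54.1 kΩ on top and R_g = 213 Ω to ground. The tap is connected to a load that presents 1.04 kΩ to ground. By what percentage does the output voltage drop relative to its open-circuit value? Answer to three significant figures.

16.9 %

The divider's output (Thévenin) resistance is R_s‖R_g = 212.2 Ω.
Fractional drop under load = R_th/(R_th + R_L) = 212.2 / (212.2 + 1040) = 0.1694.
So the output falls by 16.9 %.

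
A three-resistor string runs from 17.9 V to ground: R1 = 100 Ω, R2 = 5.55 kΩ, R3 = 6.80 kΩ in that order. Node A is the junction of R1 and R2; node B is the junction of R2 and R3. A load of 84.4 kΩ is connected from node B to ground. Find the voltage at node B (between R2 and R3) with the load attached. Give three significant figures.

V ≈ 9.43 V

At node B, R3 is in parallel with the load: R3‖R_L = 6293 Ω.
Below node A the resistance is R2 + (R3‖R_L) = 11840 Ω, so V_A = 17.9 × 11840/11940 = 17.75 V.
Then V_B = V_A × (R3‖R_L)/(R2 + R3‖R_L) = 17.75 × 6293/11840 = 9.43 V.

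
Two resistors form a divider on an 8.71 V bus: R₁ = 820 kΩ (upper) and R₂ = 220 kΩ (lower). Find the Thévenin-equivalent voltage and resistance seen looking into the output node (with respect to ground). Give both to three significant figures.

V_th is the open-circuit tap voltage: 8.71 × 220/(820 + 220) = 1.84 V.
With the supply zeroed, R₁ and R₂ appear in parallel from the tap: R_th = R₁‖R₂ = (820 × 220)/1040 = 173 kΩ.

V_th = 1.84 V, R_th = 173 kΩ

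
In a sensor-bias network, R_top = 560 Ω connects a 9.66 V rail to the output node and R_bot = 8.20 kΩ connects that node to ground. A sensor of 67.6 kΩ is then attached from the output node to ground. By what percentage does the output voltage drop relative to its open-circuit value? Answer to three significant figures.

The divider's output (Thévenin) resistance is R_top‖R_bot = 524.2 Ω.
Fractional drop under load = R_th/(R_th + R_L) = 524.2 / (524.2 + 67600) = 0.007695.
So the output falls by 0.769 %.

0.769 %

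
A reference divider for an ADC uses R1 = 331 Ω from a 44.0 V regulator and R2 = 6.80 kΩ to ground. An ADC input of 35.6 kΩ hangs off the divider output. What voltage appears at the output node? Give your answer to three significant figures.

V_out ≈ 41.6 V

The load sits in parallel with R2: R2‖R_L = (6800 × 35600) / (6800 + 35600) = 5709 Ω.
V_out = 44.0 × 5709 / (331 + 5709) = 44.0 × 5709/6040 = 41.6 V.
(Unloaded it would have been 42.0 V.)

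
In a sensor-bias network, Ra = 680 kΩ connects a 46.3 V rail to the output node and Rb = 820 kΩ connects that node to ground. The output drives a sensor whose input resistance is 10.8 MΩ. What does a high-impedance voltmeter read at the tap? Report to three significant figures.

The load sits in parallel with Rb: Rb‖R_L = (820 × 10800) / (820 + 10800) = 762.1 kΩ.
V_out = 46.3 × 762.1 / (680 + 762.1) = 46.3 × 762.1/1442 = 24.5 V.

V_out ≈ 24.5 V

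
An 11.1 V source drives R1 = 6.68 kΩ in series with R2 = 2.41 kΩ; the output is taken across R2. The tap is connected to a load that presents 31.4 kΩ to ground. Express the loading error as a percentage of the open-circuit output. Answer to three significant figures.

5.34 %

The divider's output (Thévenin) resistance is R1‖R2 = 1.771 kΩ.
Fractional drop under load = R_th/(R_th + R_L) = 1.771 / (1.771 + 31.4) = 0.05339.
So the output falls by 5.34 %.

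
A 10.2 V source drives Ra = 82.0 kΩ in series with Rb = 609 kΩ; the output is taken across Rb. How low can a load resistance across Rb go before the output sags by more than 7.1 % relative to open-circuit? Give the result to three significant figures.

Output resistance R_th = Ra‖Rb = (82.0 × 609)/691.0 = 72.27 kΩ.
The fractional drop is R_th/(R_th + R_L); requiring this ≤ 0.0710 gives R_L ≥ R_th(1/0.0710 − 1) = 72.27 × 13.08 = 946 kΩ.

R_L(min) ≈ 946 kΩ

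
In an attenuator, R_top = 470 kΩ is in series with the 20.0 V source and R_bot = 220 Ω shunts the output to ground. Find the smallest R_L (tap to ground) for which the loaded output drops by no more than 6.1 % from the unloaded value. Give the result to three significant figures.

Output resistance R_th = R_top‖R_bot = (470000 × 220)/470200 = 219.9 Ω.
The fractional drop is R_th/(R_th + R_L); requiring this ≤ 0.0610 gives R_L ≥ R_th(1/0.0610 − 1) = 219.9 × 15.39 = 3.38 kΩ.

R_L(min) ≈ 3.38 kΩ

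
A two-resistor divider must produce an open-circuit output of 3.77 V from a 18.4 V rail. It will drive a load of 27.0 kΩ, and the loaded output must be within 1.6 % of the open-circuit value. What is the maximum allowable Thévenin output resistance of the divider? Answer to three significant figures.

R_th ≤ 439 Ω

Loading drop = R_th/(R_th + R_L) ≤ 0.0160, so R_th ≤ R_L · ε/(1−ε) = 27.0 kΩ × 0.0160/0.9840 = 439 Ω.
(Any R1, R2 with R2/(R1+R2) = 0.205 and R1‖R2 ≤ 439 Ω will meet the spec.)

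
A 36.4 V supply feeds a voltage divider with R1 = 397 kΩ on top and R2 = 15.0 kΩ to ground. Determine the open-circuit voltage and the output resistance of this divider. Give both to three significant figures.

V_th = 1.33 V, R_th = 14.5 kΩ

V_th is the open-circuit tap voltage: 36.4 × 15.0/(397 + 15.0) = 1.33 V.
With the supply zeroed, R1 and R2 appear in parallel from the tap: R_th = R1‖R2 = (397 × 15.0)/412.0 = 14.5 kΩ.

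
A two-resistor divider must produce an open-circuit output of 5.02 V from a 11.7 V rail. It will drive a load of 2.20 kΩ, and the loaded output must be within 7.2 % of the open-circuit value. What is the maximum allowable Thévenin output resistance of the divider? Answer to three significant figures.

R_th ≤ 171 Ω

Loading drop = R_th/(R_th + R_L) ≤ 0.0720, so R_th ≤ R_L · ε/(1−ε) = 2.20 kΩ × 0.0720/0.9280 = 171 Ω.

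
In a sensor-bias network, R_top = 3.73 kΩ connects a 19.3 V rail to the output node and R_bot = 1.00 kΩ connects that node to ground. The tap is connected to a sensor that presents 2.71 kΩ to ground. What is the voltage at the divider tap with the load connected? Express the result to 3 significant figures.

V_out ≈ 3.16 V

The load sits in parallel with R_bot: R_bot‖R_L = (1.00 × 2.71) / (1.00 + 2.71) = 0.7305 kΩ.
V_out = 19.3 × 0.7305 / (3.73 + 0.7305) = 19.3 × 0.7305/4.460 = 3.16 V.
(Unloaded it would have been 4.08 V.)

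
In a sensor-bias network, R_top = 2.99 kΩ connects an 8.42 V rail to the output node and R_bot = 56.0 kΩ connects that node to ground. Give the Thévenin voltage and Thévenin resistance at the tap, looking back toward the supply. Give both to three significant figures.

V_th is the open-circuit tap voltage: 8.42 × 56.0/(2.99 + 56.0) = 7.99 V.
With the supply zeroed, R_top and R_bot appear in parallel from the tap: R_th = R_top‖R_bot = (2.99 × 56.0)/58.99 = 2.84 kΩ.

V_th = 7.99 V, R_th = 2.84 kΩ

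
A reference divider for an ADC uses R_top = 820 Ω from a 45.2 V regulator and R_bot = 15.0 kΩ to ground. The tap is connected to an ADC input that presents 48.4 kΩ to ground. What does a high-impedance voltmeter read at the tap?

V_out ≈ 42.2 V

The load sits in parallel with R_bot: R_bot‖R_L = (15000 × 48400) / (15000 + 48400) = 11450 Ω.
V_out = 45.2 × 11450 / (820 + 11450) = 45.2 × 11450/12270 = 42.2 V.
(Unloaded it would have been 42.9 V.)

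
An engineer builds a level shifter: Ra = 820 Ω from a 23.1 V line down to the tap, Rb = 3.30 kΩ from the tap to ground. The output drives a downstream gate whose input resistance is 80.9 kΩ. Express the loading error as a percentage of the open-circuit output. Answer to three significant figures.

The divider's output (Thévenin) resistance is Ra‖Rb = 656.8 Ω.
Fractional drop under load = R_th/(R_th + R_L) = 656.8 / (656.8 + 80900) = 0.008053.
So the output falls by 0.805 %.

0.805 %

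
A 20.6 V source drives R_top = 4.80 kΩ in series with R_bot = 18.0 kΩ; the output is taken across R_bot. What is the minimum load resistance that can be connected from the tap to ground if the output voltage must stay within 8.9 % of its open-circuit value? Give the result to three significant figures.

Output resistance R_th = R_top‖R_bot = (4.80 × 18.0)/22.80 = 3.789 kΩ.
The fractional drop is R_th/(R_th + R_L); requiring this ≤ 0.0890 gives R_L ≥ R_th(1/0.0890 − 1) = 3.789 × 10.24 = 38.8 kΩ.

R_L(min) ≈ 38.8 kΩ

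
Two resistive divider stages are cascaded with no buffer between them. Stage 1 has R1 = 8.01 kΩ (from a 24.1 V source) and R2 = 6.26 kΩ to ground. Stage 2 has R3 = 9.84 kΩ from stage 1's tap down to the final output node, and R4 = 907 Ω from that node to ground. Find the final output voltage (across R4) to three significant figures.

V_out ≈ 0.672 V

Stage 2 presents R3+R4 = 10750 Ω as a load on stage 1's tap.
Stage 1's lower leg becomes R2‖(R3+R4) = 3956 Ω, so V_mid = 24.1 × 3956/11970 = 7.967 V.
Stage 2 is itself unloaded: V_out = V_mid × R4/(R3+R4) = 7.967 × 907/10750 = 0.672 V.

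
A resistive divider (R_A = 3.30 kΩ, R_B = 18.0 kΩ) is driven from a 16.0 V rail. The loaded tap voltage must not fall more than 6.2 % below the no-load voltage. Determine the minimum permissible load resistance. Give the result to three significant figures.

Output resistance R_th = R_A‖R_B = (3.30 × 18.0)/21.30 = 2.789 kΩ.
The fractional drop is R_th/(R_th + R_L); requiring this ≤ 0.0620 gives R_L ≥ R_th(1/0.0620 − 1) = 2.789 × 15.13 = 42.2 kΩ.

R_L(min) ≈ 42.2 kΩ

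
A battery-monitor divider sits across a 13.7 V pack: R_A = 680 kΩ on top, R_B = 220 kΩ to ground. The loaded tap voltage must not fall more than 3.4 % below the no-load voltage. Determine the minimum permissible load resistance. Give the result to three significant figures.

R_L(min) ≈ 4.72 MΩ

Output resistance R_th = R_A‖R_B = (680 × 220)/900.0 = 166.2 kΩ.
The fractional drop is R_th/(R_th + R_L); requiring this ≤ 0.0340 gives R_L ≥ R_th(1/0.0340 − 1) = 166.2 × 28.41 = 4.72 MΩ.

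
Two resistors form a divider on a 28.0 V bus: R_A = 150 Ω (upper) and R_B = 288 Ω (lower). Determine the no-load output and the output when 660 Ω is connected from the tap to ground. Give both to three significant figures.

Unloaded: 18.4 V; loaded: 16.0 V

Open-circuit: V = 28.0 × 288/(150 + 288) = 18.4 V.
With the load, R_B becomes R_B‖R_L = 200.5 Ω, so V = 28.0 × 200.5/350.5 = 16.0 V.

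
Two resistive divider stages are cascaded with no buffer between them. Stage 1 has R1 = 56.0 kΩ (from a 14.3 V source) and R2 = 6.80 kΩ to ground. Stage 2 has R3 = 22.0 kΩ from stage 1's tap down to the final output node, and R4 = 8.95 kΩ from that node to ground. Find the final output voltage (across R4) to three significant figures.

V_out ≈ 0.374 V

Stage 2 presents R3+R4 = 30.95 kΩ as a load on stage 1's tap.
Stage 1's lower leg becomes R2‖(R3+R4) = 5.575 kΩ, so V_mid = 14.3 × 5.575/61.58 = 1.295 V.
Stage 2 is itself unloaded: V_out = V_mid × R4/(R3+R4) = 1.295 × 8.95/30.95 = 0.374 V.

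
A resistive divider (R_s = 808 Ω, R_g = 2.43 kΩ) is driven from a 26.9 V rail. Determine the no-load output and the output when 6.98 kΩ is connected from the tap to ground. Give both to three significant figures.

Unloaded: 20.2 V; loaded: 18.6 V

Open-circuit: V = 26.9 × 2430/(808 + 2430) = 20.2 V.
With the load, R_g becomes R_g‖R_L = 1802 Ω, so V = 26.9 × 1802/2610 = 18.6 V.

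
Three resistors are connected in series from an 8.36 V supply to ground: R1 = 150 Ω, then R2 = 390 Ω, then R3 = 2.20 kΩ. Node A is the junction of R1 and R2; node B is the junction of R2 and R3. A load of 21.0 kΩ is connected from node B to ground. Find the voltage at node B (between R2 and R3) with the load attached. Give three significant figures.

At node B, R3 is in parallel with the load: R3‖R_L = 1991 Ω.
Below node A the resistance is R2 + (R3‖R_L) = 2381 Ω, so V_A = 8.36 × 2381/2531 = 7.865 V.
Then V_B = V_A × (R3‖R_L)/(R2 + R3‖R_L) = 7.865 × 1991/2381 = 6.58 V.

V ≈ 6.58 V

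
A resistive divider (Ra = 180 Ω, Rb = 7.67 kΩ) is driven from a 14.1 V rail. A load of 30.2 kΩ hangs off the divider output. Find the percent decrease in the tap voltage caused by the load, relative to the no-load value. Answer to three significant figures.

0.579 %

The divider's output (Thévenin) resistance is Ra‖Rb = 175.9 Ω.
Fractional drop under load = R_th/(R_th + R_L) = 175.9 / (175.9 + 30200) = 0.005790.
So the output falls by 0.579 %.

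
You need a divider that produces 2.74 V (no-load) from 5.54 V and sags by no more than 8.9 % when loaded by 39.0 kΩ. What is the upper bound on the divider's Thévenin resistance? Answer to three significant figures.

Loading drop = R_th/(R_th + R_L) ≤ 0.0890, so R_th ≤ R_L · ε/(1−ε) = 39.0 kΩ × 0.0890/0.9110 = 3.81 kΩ.
(Any R1, R2 with R2/(R1+R2) = 0.495 and R1‖R2 ≤ 3.81 kΩ will meet the spec.)

R_th ≤ 3.81 kΩ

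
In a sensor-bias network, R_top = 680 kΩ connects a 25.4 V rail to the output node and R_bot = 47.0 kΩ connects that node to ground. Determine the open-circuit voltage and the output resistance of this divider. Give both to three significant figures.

V_th is the open-circuit tap voltage: 25.4 × 47.0/(680 + 47.0) = 1.64 V.
With the supply zeroed, R_top and R_bot appear in parallel from the tap: R_th = R_top‖R_bot = (680 × 47.0)/727.0 = 44.0 kΩ.

V_th = 1.64 V, R_th = 44.0 kΩ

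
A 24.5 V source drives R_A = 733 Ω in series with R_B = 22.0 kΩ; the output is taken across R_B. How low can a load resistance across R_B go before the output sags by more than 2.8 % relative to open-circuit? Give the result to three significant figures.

Output resistance R_th = R_A‖R_B = (733 × 22000)/22730 = 709.4 Ω.
The fractional drop is R_th/(R_th + R_L); requiring this ≤ 0.0280 gives R_L ≥ R_th(1/0.0280 − 1) = 709.4 × 34.71 = 24.6 kΩ.

R_L(min) ≈ 24.6 kΩ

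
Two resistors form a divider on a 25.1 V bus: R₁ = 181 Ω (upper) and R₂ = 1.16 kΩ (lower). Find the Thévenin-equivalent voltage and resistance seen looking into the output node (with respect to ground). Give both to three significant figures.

V_th is the open-circuit tap voltage: 25.1 × 1160/(181 + 1160) = 21.7 V.
With the supply zeroed, R₁ and R₂ appear in parallel from the tap: R_th = R₁‖R₂ = (181 × 1160)/1341 = 157 Ω.

V_th = 21.7 V, R_th = 157 Ω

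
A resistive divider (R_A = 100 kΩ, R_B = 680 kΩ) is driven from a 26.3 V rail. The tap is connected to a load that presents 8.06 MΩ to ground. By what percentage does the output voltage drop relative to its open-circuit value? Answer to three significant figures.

The divider's output (Thévenin) resistance is R_A‖R_B = 87.18 kΩ.
Fractional drop under load = R_th/(R_th + R_L) = 87.18 / (87.18 + 8060) = 0.01070.
So the output falls by 1.07 %.

1.07 %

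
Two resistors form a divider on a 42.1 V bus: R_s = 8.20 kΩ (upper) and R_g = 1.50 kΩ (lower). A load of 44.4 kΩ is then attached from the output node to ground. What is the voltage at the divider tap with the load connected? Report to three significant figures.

V_out ≈ 6.33 V

The load sits in parallel with R_g: R_g‖R_L = (1.50 × 44.4) / (1.50 + 44.4) = 1.451 kΩ.
V_out = 42.1 × 1.451 / (8.20 + 1.451) = 42.1 × 1.451/9.651 = 6.33 V.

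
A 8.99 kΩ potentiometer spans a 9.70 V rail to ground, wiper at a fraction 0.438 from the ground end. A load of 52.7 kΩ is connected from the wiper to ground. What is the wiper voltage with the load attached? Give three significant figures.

V ≈ 4.08 V

The wiper splits the pot into (1−α)R = 5.052 kΩ above and αR = 3.938 kΩ below.
Lower section ‖ load = 3.664 kΩ.
V_wiper = 9.70 × 3.664/(5.052 + 3.664) = 4.08 V.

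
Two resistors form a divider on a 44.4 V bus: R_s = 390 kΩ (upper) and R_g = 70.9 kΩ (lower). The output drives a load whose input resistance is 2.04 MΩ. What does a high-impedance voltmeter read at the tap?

V_out ≈ 6.63 V

The load sits in parallel with R_g: R_g‖R_L = (70.9 × 2040) / (70.9 + 2040) = 68.52 kΩ.
V_out = 44.4 × 68.52 / (390 + 68.52) = 44.4 × 68.52/458.5 = 6.63 V.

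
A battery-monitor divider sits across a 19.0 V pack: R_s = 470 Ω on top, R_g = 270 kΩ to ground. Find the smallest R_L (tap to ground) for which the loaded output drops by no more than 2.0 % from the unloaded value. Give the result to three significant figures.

R_L(min) ≈ 23.0 kΩ

Output resistance R_th = R_s‖R_g = (470 × 270000)/270500 = 469.2 Ω.
The fractional drop is R_th/(R_th + R_L); requiring this ≤ 0.0200 gives R_L ≥ R_th(1/0.0200 − 1) = 469.2 × 49.00 = 23.0 kΩ.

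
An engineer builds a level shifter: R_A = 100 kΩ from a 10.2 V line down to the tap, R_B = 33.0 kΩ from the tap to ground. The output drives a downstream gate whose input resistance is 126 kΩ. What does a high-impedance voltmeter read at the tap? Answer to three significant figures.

The load sits in parallel with R_B: R_B‖R_L = (33.0 × 126) / (33.0 + 126) = 26.15 kΩ.
V_out = 10.2 × 26.15 / (100 + 26.15) = 10.2 × 26.15/126.2 = 2.11 V.
(Unloaded it would have been 2.53 V.)

V_out ≈ 2.11 V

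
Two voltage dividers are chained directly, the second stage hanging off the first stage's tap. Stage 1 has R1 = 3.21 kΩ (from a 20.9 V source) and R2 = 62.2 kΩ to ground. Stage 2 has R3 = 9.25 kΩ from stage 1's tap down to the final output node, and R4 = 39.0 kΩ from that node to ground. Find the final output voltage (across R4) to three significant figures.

Stage 2 presents R3+R4 = 48.25 kΩ as a load on stage 1's tap.
Stage 1's lower leg becomes R2‖(R3+R4) = 27.17 kΩ, so V_mid = 20.9 × 27.17/30.38 = 18.69 V.
Stage 2 is itself unloaded: V_out = V_mid × R4/(R3+R4) = 18.69 × 39.0/48.25 = 15.1 V.

V_out ≈ 15.1 V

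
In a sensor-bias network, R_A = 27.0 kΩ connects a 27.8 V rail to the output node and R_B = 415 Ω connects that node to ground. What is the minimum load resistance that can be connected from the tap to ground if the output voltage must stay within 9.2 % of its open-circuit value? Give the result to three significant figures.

R_L(min) ≈ 4.03 kΩ

Output resistance R_th = R_A‖R_B = (27000 × 415)/27420 = 408.7 Ω.
The fractional drop is R_th/(R_th + R_L); requiring this ≤ 0.0920 gives R_L ≥ R_th(1/0.0920 − 1) = 408.7 × 9.870 = 4.03 kΩ.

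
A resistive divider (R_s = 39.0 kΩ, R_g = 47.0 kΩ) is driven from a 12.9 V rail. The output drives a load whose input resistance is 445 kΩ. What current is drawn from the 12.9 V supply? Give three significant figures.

R_g‖R_L = 42.51 kΩ, so the source sees R_s + R_g‖R_L = 81.51 kΩ.
I = 12.9 V / 81.51 kΩ = 0.158 mA.

I ≈ 0.158 mA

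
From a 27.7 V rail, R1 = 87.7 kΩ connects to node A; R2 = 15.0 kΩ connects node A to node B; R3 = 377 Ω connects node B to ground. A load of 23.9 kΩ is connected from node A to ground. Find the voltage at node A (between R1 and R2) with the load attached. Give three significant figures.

V ≈ 2.67 V

Below node A the series string R2+R3 = 15380 Ω sits in parallel with the 23900 Ω load: 9357 Ω.
V_A = 27.7 × 9357/(87700 + 9357) = 2.67 V.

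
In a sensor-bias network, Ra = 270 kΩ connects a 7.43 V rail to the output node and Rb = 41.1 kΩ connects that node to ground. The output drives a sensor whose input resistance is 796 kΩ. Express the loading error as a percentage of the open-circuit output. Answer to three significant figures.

The divider's output (Thévenin) resistance is Ra‖Rb = 35.67 kΩ.
Fractional drop under load = R_th/(R_th + R_L) = 35.67 / (35.67 + 796) = 0.04289.
So the output falls by 4.29 %.

4.29 %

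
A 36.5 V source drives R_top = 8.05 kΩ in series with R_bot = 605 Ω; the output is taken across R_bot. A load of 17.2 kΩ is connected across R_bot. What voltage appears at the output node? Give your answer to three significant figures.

The load sits in parallel with R_bot: R_bot‖R_L = (605 × 17200) / (605 + 17200) = 584.4 Ω.
V_out = 36.5 × 584.4 / (8050 + 584.4) = 36.5 × 584.4/8634 = 2.47 V.

V_out ≈ 2.47 V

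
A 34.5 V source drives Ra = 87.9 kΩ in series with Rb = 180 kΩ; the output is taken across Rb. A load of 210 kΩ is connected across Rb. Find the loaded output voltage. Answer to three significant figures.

The load sits in parallel with Rb: Rb‖R_L = (180 × 210) / (180 + 210) = 96.92 kΩ.
V_out = 34.5 × 96.92 / (87.9 + 96.92) = 34.5 × 96.92/184.8 = 18.1 V.

V_out ≈ 18.1 V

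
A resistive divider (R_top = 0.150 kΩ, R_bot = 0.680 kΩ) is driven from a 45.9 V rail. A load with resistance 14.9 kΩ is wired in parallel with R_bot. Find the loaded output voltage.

The load sits in parallel with R_bot: R_bot‖R_L = (680 × 14900) / (680 + 14900) = 650.3 Ω.
V_out = 45.9 × 650.3 / (150 + 650.3) = 45.9 × 650.3/800.3 = 37.3 V.
(Unloaded it would have been 37.6 V.)

V_out ≈ 37.3 V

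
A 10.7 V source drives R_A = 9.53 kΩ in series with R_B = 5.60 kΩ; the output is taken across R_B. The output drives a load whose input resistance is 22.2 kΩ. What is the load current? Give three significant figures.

R_B‖R_L = 4.472 kΩ; V_out = 10.7 × 4.472/14.00 = 3.417 V.
I_L = V_out / R_L = 3.417 / 22.2 kΩ = 0.154 mA.

I_L ≈ 0.154 mA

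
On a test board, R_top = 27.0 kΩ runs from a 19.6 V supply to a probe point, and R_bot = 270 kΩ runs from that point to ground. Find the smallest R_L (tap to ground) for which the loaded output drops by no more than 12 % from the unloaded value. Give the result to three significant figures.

Output resistance R_th = R_top‖R_bot = (27.0 × 270)/297.0 = 24.55 kΩ.
The fractional drop is R_th/(R_th + R_L); requiring this ≤ 0.120 gives R_L ≥ R_th(1/0.120 − 1) = 24.55 × 7.333 = 180 kΩ.

R_L(min) ≈ 180 kΩ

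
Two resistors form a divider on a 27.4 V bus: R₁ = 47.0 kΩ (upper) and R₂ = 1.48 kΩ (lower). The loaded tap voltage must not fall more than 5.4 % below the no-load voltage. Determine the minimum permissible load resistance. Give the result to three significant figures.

Output resistance R_th = R₁‖R₂ = (47.0 × 1.48)/48.48 = 1.435 kΩ.
The fractional drop is R_th/(R_th + R_L); requiring this ≤ 0.0540 gives R_L ≥ R_th(1/0.0540 − 1) = 1.435 × 17.52 = 25.1 kΩ.

R_L(min) ≈ 25.1 kΩ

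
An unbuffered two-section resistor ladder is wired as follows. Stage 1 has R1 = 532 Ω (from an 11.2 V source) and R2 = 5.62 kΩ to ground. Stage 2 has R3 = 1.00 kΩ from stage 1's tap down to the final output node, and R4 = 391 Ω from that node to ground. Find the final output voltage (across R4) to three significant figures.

V_out ≈ 2.13 V

Stage 2 presents R3+R4 = 1391 Ω as a load on stage 1's tap.
Stage 1's lower leg becomes R2‖(R3+R4) = 1115 Ω, so V_mid = 11.2 × 1115/1647 = 7.582 V.
Stage 2 is itself unloaded: V_out = V_mid × R4/(R3+R4) = 7.582 × 391/1391 = 2.13 V.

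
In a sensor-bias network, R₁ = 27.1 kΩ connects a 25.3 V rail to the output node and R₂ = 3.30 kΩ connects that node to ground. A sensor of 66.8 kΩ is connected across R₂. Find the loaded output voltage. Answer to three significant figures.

The load sits in parallel with R₂: R₂‖R_L = (3.30 × 66.8) / (3.30 + 66.8) = 3.145 kΩ.
V_out = 25.3 × 3.145 / (27.1 + 3.145) = 25.3 × 3.145/30.24 = 2.63 V.

V_out ≈ 2.63 V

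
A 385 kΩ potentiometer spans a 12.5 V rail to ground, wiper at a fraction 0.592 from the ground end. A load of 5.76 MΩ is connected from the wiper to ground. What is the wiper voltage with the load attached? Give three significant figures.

V ≈ 7.28 V

The wiper splits the pot into (1−α)R = 157.1 kΩ above and αR = 227.9 kΩ below.
Lower section ‖ load = 219.2 kΩ.
V_wiper = 12.5 × 219.2/(157.1 + 219.2) = 7.28 V.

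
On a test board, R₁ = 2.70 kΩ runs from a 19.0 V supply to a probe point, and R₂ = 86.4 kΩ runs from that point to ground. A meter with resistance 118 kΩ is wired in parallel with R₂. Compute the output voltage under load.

V_out ≈ 18.0 V

The load sits in parallel with R₂: R₂‖R_L = (86.4 × 118) / (86.4 + 118) = 49.88 kΩ.
V_out = 19.0 × 49.88 / (2.70 + 49.88) = 19.0 × 49.88/52.58 = 18.0 V.
(Unloaded it would have been 18.4 V.)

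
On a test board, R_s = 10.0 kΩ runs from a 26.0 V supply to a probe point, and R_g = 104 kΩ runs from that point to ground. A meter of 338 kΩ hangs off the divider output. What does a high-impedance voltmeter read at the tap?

V_out ≈ 23.1 V

The load sits in parallel with R_g: R_g‖R_L = (104 × 338) / (104 + 338) = 79.53 kΩ.
V_out = 26.0 × 79.53 / (10.0 + 79.53) = 26.0 × 79.53/89.53 = 23.1 V.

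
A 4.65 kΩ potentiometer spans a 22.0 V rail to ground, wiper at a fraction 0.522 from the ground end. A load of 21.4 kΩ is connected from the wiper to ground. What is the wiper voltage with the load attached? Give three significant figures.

The wiper splits the pot into (1−α)R = 2.223 kΩ above and αR = 2.427 kΩ below.
Lower section ‖ load = 2.180 kΩ.
V_wiper = 22.0 × 2.180/(2.223 + 2.180) = 10.9 V.

V ≈ 10.9 V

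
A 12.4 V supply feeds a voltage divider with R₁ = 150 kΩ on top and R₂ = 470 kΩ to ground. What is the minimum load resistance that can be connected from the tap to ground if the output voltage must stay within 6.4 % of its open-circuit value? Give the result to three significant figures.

Output resistance R_th = R₁‖R₂ = (150 × 470)/620.0 = 113.7 kΩ.
The fractional drop is R_th/(R_th + R_L); requiring this ≤ 0.0640 gives R_L ≥ R_th(1/0.0640 − 1) = 113.7 × 14.62 = 1.66 MΩ.

R_L(min) ≈ 1.66 MΩ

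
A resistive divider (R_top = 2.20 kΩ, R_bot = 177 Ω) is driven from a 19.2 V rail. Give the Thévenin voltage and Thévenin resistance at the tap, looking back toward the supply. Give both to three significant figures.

V_th is the open-circuit tap voltage: 19.2 × 177/(2200 + 177) = 1.43 V.
With the supply zeroed, R_top and R_bot appear in parallel from the tap: R_th = R_top‖R_bot = (2200 × 177)/2377 = 164 Ω.

V_th = 1.43 V, R_th = 164 Ω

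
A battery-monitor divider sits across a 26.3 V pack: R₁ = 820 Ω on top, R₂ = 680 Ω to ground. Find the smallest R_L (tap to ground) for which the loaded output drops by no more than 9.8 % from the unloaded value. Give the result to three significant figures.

Output resistance R_th = R₁‖R₂ = (820 × 680)/1500 = 371.7 Ω.
The fractional drop is R_th/(R_th + R_L); requiring this ≤ 0.0980 gives R_L ≥ R_th(1/0.0980 − 1) = 371.7 × 9.204 = 3.42 kΩ.

R_L(min) ≈ 3.42 kΩ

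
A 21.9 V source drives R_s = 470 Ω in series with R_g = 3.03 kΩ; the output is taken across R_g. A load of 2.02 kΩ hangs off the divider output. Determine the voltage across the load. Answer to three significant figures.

V_out ≈ 15.8 V

The load sits in parallel with R_g: R_g‖R_L = (3030 × 2020) / (3030 + 2020) = 1212 Ω.
V_out = 21.9 × 1212 / (470 + 1212) = 21.9 × 1212/1682 = 15.8 V.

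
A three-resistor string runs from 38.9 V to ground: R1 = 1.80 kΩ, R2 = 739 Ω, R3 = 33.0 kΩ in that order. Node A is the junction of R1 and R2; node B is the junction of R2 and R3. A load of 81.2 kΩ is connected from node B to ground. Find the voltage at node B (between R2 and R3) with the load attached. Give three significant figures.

At node B, R3 is in parallel with the load: R3‖R_L = 23460 Ω.
Below node A the resistance is R2 + (R3‖R_L) = 24200 Ω, so V_A = 38.9 × 24200/26000 = 36.21 V.
Then V_B = V_A × (R3‖R_L)/(R2 + R3‖R_L) = 36.21 × 23460/24200 = 35.1 V.

V ≈ 35.1 V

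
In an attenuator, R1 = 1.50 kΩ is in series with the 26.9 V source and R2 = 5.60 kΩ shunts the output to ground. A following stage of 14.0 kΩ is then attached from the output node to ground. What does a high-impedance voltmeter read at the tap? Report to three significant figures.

V_out ≈ 19.6 V

The load sits in parallel with R2: R2‖R_L = (5.60 × 14.0) / (5.60 + 14.0) = 4.000 kΩ.
V_out = 26.9 × 4.000 / (1.50 + 4.000) = 26.9 × 4.000/5.500 = 19.6 V.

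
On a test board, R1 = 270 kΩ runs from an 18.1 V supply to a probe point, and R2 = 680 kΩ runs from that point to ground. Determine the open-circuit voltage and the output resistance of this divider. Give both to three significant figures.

V_th is the open-circuit tap voltage: 18.1 × 680/(270 + 680) = 13.0 V.
With the supply zeroed, R1 and R2 appear in parallel from the tap: R_th = R1‖R2 = (270 × 680)/950.0 = 193 kΩ.

V_th = 13.0 V, R_th = 193 kΩ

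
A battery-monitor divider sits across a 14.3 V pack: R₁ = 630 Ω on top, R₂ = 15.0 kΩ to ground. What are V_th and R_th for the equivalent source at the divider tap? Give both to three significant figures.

V_th is the open-circuit tap voltage: 14.3 × 15000/(630 + 15000) = 13.7 V.
With the supply zeroed, R₁ and R₂ appear in parallel from the tap: R_th = R₁‖R₂ = (630 × 15000)/15630 = 605 Ω.

V_th = 13.7 V, R_th = 605 Ω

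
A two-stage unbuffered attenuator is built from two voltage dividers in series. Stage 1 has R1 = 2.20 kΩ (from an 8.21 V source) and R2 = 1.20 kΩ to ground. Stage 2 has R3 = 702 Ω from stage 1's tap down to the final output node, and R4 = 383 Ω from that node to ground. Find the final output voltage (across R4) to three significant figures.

Stage 2 presents R3+R4 = 1085 Ω as a load on stage 1's tap.
Stage 1's lower leg becomes R2‖(R3+R4) = 569.8 Ω, so V_mid = 8.21 × 569.8/2770 = 1.689 V.
Stage 2 is itself unloaded: V_out = V_mid × R4/(R3+R4) = 1.689 × 383/1085 = 0.596 V.

V_out ≈ 0.596 V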